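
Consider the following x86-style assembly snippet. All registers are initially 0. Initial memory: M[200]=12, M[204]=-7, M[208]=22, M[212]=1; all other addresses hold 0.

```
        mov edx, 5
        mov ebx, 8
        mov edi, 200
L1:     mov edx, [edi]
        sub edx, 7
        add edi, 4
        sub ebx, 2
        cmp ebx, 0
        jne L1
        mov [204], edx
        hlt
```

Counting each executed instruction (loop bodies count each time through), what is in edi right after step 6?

edx=5
ebx=8
edi=200
edx=M[200]=12
edx=12-7=5
edi=200+4=204
After step 6: edi = 204.

204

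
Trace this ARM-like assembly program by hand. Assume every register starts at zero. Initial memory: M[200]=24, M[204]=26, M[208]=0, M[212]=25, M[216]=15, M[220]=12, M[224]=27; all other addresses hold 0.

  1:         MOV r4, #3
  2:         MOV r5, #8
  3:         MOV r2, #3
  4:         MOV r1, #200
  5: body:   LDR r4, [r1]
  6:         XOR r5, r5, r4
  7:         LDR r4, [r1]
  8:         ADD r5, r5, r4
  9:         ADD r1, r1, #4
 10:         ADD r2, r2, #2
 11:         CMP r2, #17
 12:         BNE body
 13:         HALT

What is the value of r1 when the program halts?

MOV r4, #3 → r4=3
MOV r5, #8 → r5=8
MOV r2, #3 → r2=3
MOV r1, #200 → r1=200
LDR r4, [r1] → r4=M[200]=24
XOR r5, r5, r4 → r5=8^24=16
LDR r4, [r1] → r4=M[200]=24
ADD r5, r5, r4 → r5=16+24=40
ADD r1, r1, #4 → r1=200+4=204
ADD r2, r2, #2 → r2=3+2=5
CMP r2, #17  (cmp 5,17)
BNE body: taken
LDR r4, [r1] → r4=M[204]=26
XOR r5, r5, r4 → r5=40^26=50
LDR r4, [r1] → r4=M[204]=26
ADD r5, r5, r4 → r5=50+26=76
ADD r1, r1, #4 → r1=204+4=208
ADD r2, r2, #2 → r2=5+2=7
CMP r2, #17  (cmp 7,17)
BNE body: taken
LDR r4, [r1] → r4=M[208]=0
XOR r5, r5, r4 → r5=76^0=76
LDR r4, [r1] → r4=M[208]=0
ADD r5, r5, r4 → r5=76+0=76
ADD r1, r1, #4 → r1=208+4=212
ADD r2, r2, #2 → r2=7+2=9
CMP r2, #17  (cmp 9,17)
BNE body: taken
LDR r4, [r1] → r4=M[212]=25
XOR r5, r5, r4 → r5=76^25=85
LDR r4, [r1] → r4=M[212]=25
ADD r5, r5, r4 → r5=85+25=110
ADD r1, r1, #4 → r1=212+4=216
ADD r2, r2, #2 → r2=9+2=11
CMP r2, #17  (cmp 11,17)
BNE body: taken
LDR r4, [r1] → r4=M[216]=15
XOR r5, r5, r4 → r5=110^15=97
LDR r4, [r1] → r4=M[216]=15
ADD r5, r5, r4 → r5=97+15=112
ADD r1, r1, #4 → r1=216+4=220
ADD r2, r2, #2 → r2=11+2=13
CMP r2, #17  (cmp 13,17)
BNE body: taken
LDR r4, [r1] → r4=M[220]=12
XOR r5, r5, r4 → r5=112^12=124
LDR r4, [r1] → r4=M[220]=12
ADD r5, r5, r4 → r5=124+12=136
ADD r1, r1, #4 → r1=220+4=224
ADD r2, r2, #2 → r2=13+2=15
CMP r2, #17  (cmp 15,17)
BNE body: taken
LDR r4, [r1] → r4=M[224]=27
XOR r5, r5, r4 → r5=136^27=147
LDR r4, [r1] → r4=M[224]=27
ADD r5, r5, r4 → r5=147+27=174
ADD r1, r1, #4 → r1=224+4=228
ADD r2, r2, #2 → r2=15+2=17
CMP r2, #17  (cmp 17,17)
BNE body: not taken
halt.

228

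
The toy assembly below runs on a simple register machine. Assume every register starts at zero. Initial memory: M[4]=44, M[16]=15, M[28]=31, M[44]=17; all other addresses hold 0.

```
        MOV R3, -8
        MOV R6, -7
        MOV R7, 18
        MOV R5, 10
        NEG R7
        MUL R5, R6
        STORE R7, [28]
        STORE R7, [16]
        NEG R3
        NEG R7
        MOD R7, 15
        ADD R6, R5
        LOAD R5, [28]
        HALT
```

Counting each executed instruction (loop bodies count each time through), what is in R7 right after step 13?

3

R3=-8
R6=-7
R7=18
R5=10
R7=-(18)=-18
R5=10*(-7)=-70
STORE R7, [28] → M[28]=-18
STORE R7, [16] → M[16]=-18
R3=-(-8)=8
R7=-(-18)=18
R7=18%15=3
R6=(-7)+(-70)=-77
R5=M[28]=-18
After step 13: R7 = 3.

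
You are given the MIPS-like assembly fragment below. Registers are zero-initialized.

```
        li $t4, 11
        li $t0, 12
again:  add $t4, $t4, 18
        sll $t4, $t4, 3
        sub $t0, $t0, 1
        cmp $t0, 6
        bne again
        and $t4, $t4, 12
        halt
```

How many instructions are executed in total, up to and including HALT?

34

after li $t4, 11: $t4=11
after li $t0, 12: $t0=12
after add $t4, $t4, 18: $t4=11+18=29
after sll $t4, $t4, 3: $t4=29<<3=232
after sub $t0, $t0, 1: $t0=12-1=11
cmp $t0, 6  (cmp 11,6)
bne again: taken
after add $t4, $t4, 18: $t4=232+18=250
after sll $t4, $t4, 3: $t4=250<<3=2000
after sub $t0, $t0, 1: $t0=11-1=10
cmp $t0, 6  (cmp 10,6)
bne again: taken
after add $t4, $t4, 18: $t4=2000+18=2018
after sll $t4, $t4, 3: $t4=2018<<3=16144
after sub $t0, $t0, 1: $t0=10-1=9
cmp $t0, 6  (cmp 9,6)
bne again: taken
after add $t4, $t4, 18: $t4=16144+18=16162
after sll $t4, $t4, 3: $t4=16162<<3=129296
after sub $t0, $t0, 1: $t0=9-1=8
cmp $t0, 6  (cmp 8,6)
bne again: taken
after add $t4, $t4, 18: $t4=129296+18=129314
after sll $t4, $t4, 3: $t4=129314<<3=1034512
after sub $t0, $t0, 1: $t0=8-1=7
cmp $t0, 6  (cmp 7,6)
bne again: taken
after add $t4, $t4, 18: $t4=1034512+18=1034530
after sll $t4, $t4, 3: $t4=1034530<<3=8276240
after sub $t0, $t0, 1: $t0=7-1=6
cmp $t0, 6  (cmp 6,6)
bne again: not taken
after and $t4, $t4, 12: $t4=8276240&12=0
halt.
Total executed instructions: 34.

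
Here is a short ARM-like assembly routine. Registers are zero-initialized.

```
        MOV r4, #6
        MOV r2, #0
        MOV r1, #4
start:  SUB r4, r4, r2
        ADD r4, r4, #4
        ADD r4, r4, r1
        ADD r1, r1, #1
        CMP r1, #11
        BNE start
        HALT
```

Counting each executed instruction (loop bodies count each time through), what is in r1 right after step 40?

MOV r4, #6 → r4=6
MOV r2, #0 → r2=0
MOV r1, #4 → r1=4
SUB r4, r4, r2 → r4=6-0=6
ADD r4, r4, #4 → r4=6+4=10
ADD r4, r4, r1 → r4=10+4=14
ADD r1, r1, #1 → r1=4+1=5
CMP r1, #11  (cmp 5,11)
BNE start: taken
SUB r4, r4, r2 → r4=14-0=14
ADD r4, r4, #4 → r4=14+4=18
ADD r4, r4, r1 → r4=18+5=23
ADD r1, r1, #1 → r1=5+1=6
CMP r1, #11  (cmp 6,11)
BNE start: taken
SUB r4, r4, r2 → r4=23-0=23
ADD r4, r4, #4 → r4=23+4=27
ADD r4, r4, r1 → r4=27+6=33
ADD r1, r1, #1 → r1=6+1=7
CMP r1, #11  (cmp 7,11)
BNE start: taken
SUB r4, r4, r2 → r4=33-0=33
ADD r4, r4, #4 → r4=33+4=37
ADD r4, r4, r1 → r4=37+7=44
ADD r1, r1, #1 → r1=7+1=8
CMP r1, #11  (cmp 8,11)
BNE start: taken
SUB r4, r4, r2 → r4=44-0=44
ADD r4, r4, #4 → r4=44+4=48
ADD r4, r4, r1 → r4=48+8=56
ADD r1, r1, #1 → r1=8+1=9
CMP r1, #11  (cmp 9,11)
BNE start: taken
SUB r4, r4, r2 → r4=56-0=56
ADD r4, r4, #4 → r4=56+4=60
ADD r4, r4, r1 → r4=60+9=69
ADD r1, r1, #1 → r1=9+1=10
CMP r1, #11  (cmp 10,11)
BNE start: taken
SUB r4, r4, r2 → r4=69-0=69
After step 40: r1 = 10.

10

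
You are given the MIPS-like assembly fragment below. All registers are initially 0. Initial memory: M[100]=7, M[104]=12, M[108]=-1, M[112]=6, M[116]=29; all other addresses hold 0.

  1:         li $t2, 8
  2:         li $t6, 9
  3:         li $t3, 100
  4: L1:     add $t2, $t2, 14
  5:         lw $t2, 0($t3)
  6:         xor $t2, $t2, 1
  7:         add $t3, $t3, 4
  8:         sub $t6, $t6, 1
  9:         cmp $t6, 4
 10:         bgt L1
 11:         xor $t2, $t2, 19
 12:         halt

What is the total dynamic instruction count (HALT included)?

li $t2, 8 → $t2=8
li $t6, 9 → $t6=9
li $t3, 100 → $t3=100
add $t2, $t2, 14 → $t2=8+14=22
lw $t2, 0($t3) → $t2=M[100]=7
xor $t2, $t2, 1 → $t2=7^1=6
add $t3, $t3, 4 → $t3=100+4=104
sub $t6, $t6, 1 → $t6=9-1=8
cmp $t6, 4  (cmp 8,4)
bgt L1: taken
add $t2, $t2, 14 → $t2=6+14=20
lw $t2, 0($t3) → $t2=M[104]=12
xor $t2, $t2, 1 → $t2=12^1=13
add $t3, $t3, 4 → $t3=104+4=108
sub $t6, $t6, 1 → $t6=8-1=7
cmp $t6, 4  (cmp 7,4)
bgt L1: taken
add $t2, $t2, 14 → $t2=13+14=27
lw $t2, 0($t3) → $t2=M[108]=-1
xor $t2, $t2, 1 → $t2=(-1)^1=-2
add $t3, $t3, 4 → $t3=108+4=112
sub $t6, $t6, 1 → $t6=7-1=6
cmp $t6, 4  (cmp 6,4)
bgt L1: taken
add $t2, $t2, 14 → $t2=(-2)+14=12
lw $t2, 0($t3) → $t2=M[112]=6
xor $t2, $t2, 1 → $t2=6^1=7
add $t3, $t3, 4 → $t3=112+4=116
sub $t6, $t6, 1 → $t6=6-1=5
cmp $t6, 4  (cmp 5,4)
bgt L1: taken
add $t2, $t2, 14 → $t2=7+14=21
lw $t2, 0($t3) → $t2=M[116]=29
xor $t2, $t2, 1 → $t2=29^1=28
add $t3, $t3, 4 → $t3=116+4=120
sub $t6, $t6, 1 → $t6=5-1=4
cmp $t6, 4  (cmp 4,4)
bgt L1: not taken
xor $t2, $t2, 19 → $t2=28^19=15
halt.
Total executed instructions: 40.

40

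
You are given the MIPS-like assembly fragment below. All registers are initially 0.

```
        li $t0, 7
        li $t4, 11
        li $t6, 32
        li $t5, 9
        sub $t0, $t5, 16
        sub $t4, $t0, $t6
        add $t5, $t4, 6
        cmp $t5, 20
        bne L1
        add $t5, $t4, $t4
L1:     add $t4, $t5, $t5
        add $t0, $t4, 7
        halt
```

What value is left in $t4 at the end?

-66

after li $t0, 7: $t0=7
after li $t4, 11: $t4=11
after li $t6, 32: $t6=32
after li $t5, 9: $t5=9
after sub $t0, $t5, 16: $t0=9-16=-7
after sub $t4, $t0, $t6: $t4=(-7)-32=-39
after add $t5, $t4, 6: $t5=(-39)+6=-33
cmp $t5, 20  (cmp -33,20)
bne L1: taken
after add $t4, $t5, $t5: $t4=(-33)+(-33)=-66
after add $t0, $t4, 7: $t0=(-66)+7=-59
halt.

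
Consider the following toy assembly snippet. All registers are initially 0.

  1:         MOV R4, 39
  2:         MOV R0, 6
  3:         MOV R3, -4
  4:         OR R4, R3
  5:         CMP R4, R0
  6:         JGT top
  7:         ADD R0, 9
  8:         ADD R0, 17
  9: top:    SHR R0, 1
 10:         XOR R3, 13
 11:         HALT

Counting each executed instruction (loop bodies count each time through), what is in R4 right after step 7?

-1

R4=39
R0=6
R3=-4
R4=39|(-4)=-1
CMP R4, R0  (cmp -1,6)
JGT top: not taken
R0=6+9=15
After step 7: R4 = -1.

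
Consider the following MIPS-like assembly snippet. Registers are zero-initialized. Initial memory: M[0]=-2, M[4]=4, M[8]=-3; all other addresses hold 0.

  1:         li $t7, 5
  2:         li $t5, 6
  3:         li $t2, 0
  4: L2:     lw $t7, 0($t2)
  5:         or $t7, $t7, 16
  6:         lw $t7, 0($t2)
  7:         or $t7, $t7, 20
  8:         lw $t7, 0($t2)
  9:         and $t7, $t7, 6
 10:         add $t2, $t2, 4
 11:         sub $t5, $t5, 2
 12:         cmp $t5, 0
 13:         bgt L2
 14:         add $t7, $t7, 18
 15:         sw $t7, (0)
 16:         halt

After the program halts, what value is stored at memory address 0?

after li $t7, 5: $t7=5
after li $t5, 6: $t5=6
after li $t2, 0: $t2=0
after lw $t7, 0($t2): $t7=M[0]=-2
after or $t7, $t7, 16: $t7=(-2)|16=-2
after lw $t7, 0($t2): $t7=M[0]=-2
after or $t7, $t7, 20: $t7=(-2)|20=-2
after lw $t7, 0($t2): $t7=M[0]=-2
after and $t7, $t7, 6: $t7=(-2)&6=6
after add $t2, $t2, 4: $t2=0+4=4
after sub $t5, $t5, 2: $t5=6-2=4
cmp $t5, 0  (cmp 4,0)
bgt L2: taken
after lw $t7, 0($t2): $t7=M[4]=4
after or $t7, $t7, 16: $t7=4|16=20
after lw $t7, 0($t2): $t7=M[4]=4
after or $t7, $t7, 20: $t7=4|20=20
after lw $t7, 0($t2): $t7=M[4]=4
after and $t7, $t7, 6: $t7=4&6=4
after add $t2, $t2, 4: $t2=4+4=8
after sub $t5, $t5, 2: $t5=4-2=2
cmp $t5, 0  (cmp 2,0)
bgt L2: taken
after lw $t7, 0($t2): $t7=M[8]=-3
after or $t7, $t7, 16: $t7=(-3)|16=-3
after lw $t7, 0($t2): $t7=M[8]=-3
after or $t7, $t7, 20: $t7=(-3)|20=-3
after lw $t7, 0($t2): $t7=M[8]=-3
after and $t7, $t7, 6: $t7=(-3)&6=4
after add $t2, $t2, 4: $t2=8+4=12
after sub $t5, $t5, 2: $t5=2-2=0
cmp $t5, 0  (cmp 0,0)
bgt L2: not taken
after add $t7, $t7, 18: $t7=4+18=22
sw $t7, (0) → M[0]=22
halt.

22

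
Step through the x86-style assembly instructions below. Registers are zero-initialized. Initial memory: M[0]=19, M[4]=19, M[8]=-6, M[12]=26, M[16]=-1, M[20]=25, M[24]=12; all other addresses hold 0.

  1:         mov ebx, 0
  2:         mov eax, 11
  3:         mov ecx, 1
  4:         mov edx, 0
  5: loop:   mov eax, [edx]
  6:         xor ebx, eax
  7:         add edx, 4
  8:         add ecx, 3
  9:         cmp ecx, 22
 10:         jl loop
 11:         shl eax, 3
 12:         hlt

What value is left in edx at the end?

28

after mov ebx, 0: ebx=0
after mov eax, 11: eax=11
after mov ecx, 1: ecx=1
after mov edx, 0: edx=0
after mov eax, [edx]: eax=M[0]=19
after xor ebx, eax: ebx=0^19=19
after add edx, 4: edx=0+4=4
after add ecx, 3: ecx=1+3=4
cmp ecx, 22  (cmp 4,22)
jl loop: taken
after mov eax, [edx]: eax=M[4]=19
after xor ebx, eax: ebx=19^19=0
after add edx, 4: edx=4+4=8
after add ecx, 3: ecx=4+3=7
cmp ecx, 22  (cmp 7,22)
jl loop: taken
after mov eax, [edx]: eax=M[8]=-6
after xor ebx, eax: ebx=0^(-6)=-6
after add edx, 4: edx=8+4=12
after add ecx, 3: ecx=7+3=10
cmp ecx, 22  (cmp 10,22)
jl loop: taken
after mov eax, [edx]: eax=M[12]=26
after xor ebx, eax: ebx=(-6)^26=-32
after add edx, 4: edx=12+4=16
after add ecx, 3: ecx=10+3=13
cmp ecx, 22  (cmp 13,22)
jl loop: taken
after mov eax, [edx]: eax=M[16]=-1
after xor ebx, eax: ebx=(-32)^(-1)=31
after add edx, 4: edx=16+4=20
after add ecx, 3: ecx=13+3=16
cmp ecx, 22  (cmp 16,22)
jl loop: taken
after mov eax, [edx]: eax=M[20]=25
after xor ebx, eax: ebx=31^25=6
after add edx, 4: edx=20+4=24
after add ecx, 3: ecx=16+3=19
cmp ecx, 22  (cmp 19,22)
jl loop: taken
after mov eax, [edx]: eax=M[24]=12
after xor ebx, eax: ebx=6^12=10
after add edx, 4: edx=24+4=28
after add ecx, 3: ecx=19+3=22
cmp ecx, 22  (cmp 22,22)
jl loop: not taken
after shl eax, 3: eax=12<<3=96
halt.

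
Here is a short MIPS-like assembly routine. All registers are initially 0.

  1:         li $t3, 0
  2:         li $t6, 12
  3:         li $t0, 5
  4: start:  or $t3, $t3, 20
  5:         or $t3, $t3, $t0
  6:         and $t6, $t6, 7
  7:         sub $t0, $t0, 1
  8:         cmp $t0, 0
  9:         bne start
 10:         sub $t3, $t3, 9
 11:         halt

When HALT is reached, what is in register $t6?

after li $t3, 0: $t3=0
after li $t6, 12: $t6=12
after li $t0, 5: $t0=5
after or $t3, $t3, 20: $t3=0|20=20
after or $t3, $t3, $t0: $t3=20|5=21
after and $t6, $t6, 7: $t6=12&7=4
after sub $t0, $t0, 1: $t0=5-1=4
cmp $t0, 0  (cmp 4,0)
bne start: taken
after or $t3, $t3, 20: $t3=21|20=21
after or $t3, $t3, $t0: $t3=21|4=21
after and $t6, $t6, 7: $t6=4&7=4
after sub $t0, $t0, 1: $t0=4-1=3
cmp $t0, 0  (cmp 3,0)
bne start: taken
after or $t3, $t3, 20: $t3=21|20=21
after or $t3, $t3, $t0: $t3=21|3=23
after and $t6, $t6, 7: $t6=4&7=4
after sub $t0, $t0, 1: $t0=3-1=2
cmp $t0, 0  (cmp 2,0)
bne start: taken
after or $t3, $t3, 20: $t3=23|20=23
after or $t3, $t3, $t0: $t3=23|2=23
after and $t6, $t6, 7: $t6=4&7=4
after sub $t0, $t0, 1: $t0=2-1=1
cmp $t0, 0  (cmp 1,0)
bne start: taken
after or $t3, $t3, 20: $t3=23|20=23
after or $t3, $t3, $t0: $t3=23|1=23
after and $t6, $t6, 7: $t6=4&7=4
after sub $t0, $t0, 1: $t0=1-1=0
cmp $t0, 0  (cmp 0,0)
bne start: not taken
after sub $t3, $t3, 9: $t3=23-9=14
halt.

4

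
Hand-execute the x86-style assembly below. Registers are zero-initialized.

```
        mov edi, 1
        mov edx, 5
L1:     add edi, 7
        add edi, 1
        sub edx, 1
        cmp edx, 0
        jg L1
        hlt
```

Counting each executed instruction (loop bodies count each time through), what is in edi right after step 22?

33

edi=1
edx=5
edi=1+7=8
edi=8+1=9
edx=5-1=4
cmp edx, 0  (cmp 4,0)
jg L1: taken
edi=9+7=16
edi=16+1=17
edx=4-1=3
cmp edx, 0  (cmp 3,0)
jg L1: taken
edi=17+7=24
edi=24+1=25
edx=3-1=2
cmp edx, 0  (cmp 2,0)
jg L1: taken
edi=25+7=32
edi=32+1=33
edx=2-1=1
cmp edx, 0  (cmp 1,0)
jg L1: taken
After step 22: edi = 33.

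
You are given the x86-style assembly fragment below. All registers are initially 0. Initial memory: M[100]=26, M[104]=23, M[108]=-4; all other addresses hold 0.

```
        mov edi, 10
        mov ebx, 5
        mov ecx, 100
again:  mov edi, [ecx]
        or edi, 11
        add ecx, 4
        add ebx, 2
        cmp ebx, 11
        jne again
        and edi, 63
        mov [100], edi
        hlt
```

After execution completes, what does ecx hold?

mov edi, 10 → edi=10
mov ebx, 5 → ebx=5
mov ecx, 100 → ecx=100
mov edi, [ecx] → edi=M[100]=26
or edi, 11 → edi=26|11=27
add ecx, 4 → ecx=100+4=104
add ebx, 2 → ebx=5+2=7
cmp ebx, 11  (cmp 7,11)
jne again: taken
mov edi, [ecx] → edi=M[104]=23
or edi, 11 → edi=23|11=31
add ecx, 4 → ecx=104+4=108
add ebx, 2 → ebx=7+2=9
cmp ebx, 11  (cmp 9,11)
jne again: taken
mov edi, [ecx] → edi=M[108]=-4
or edi, 11 → edi=(-4)|11=-1
add ecx, 4 → ecx=108+4=112
add ebx, 2 → ebx=9+2=11
cmp ebx, 11  (cmp 11,11)
jne again: not taken
and edi, 63 → edi=(-1)&63=63
mov [100], edi → M[100]=63
halt.

112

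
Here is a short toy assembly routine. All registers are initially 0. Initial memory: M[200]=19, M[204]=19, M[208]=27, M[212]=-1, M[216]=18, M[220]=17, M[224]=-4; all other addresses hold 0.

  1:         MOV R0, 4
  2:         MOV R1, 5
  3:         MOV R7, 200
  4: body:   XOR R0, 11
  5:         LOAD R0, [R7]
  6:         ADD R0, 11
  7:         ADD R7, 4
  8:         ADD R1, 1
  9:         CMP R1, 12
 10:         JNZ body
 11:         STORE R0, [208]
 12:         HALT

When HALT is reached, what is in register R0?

7

after MOV R0, 4: R0=4
after MOV R1, 5: R1=5
after MOV R7, 200: R7=200
after XOR R0, 11: R0=4^11=15
after LOAD R0, [R7]: R0=M[200]=19
after ADD R0, 11: R0=19+11=30
after ADD R7, 4: R7=200+4=204
after ADD R1, 1: R1=5+1=6
CMP R1, 12  (cmp 6,12)
JNZ body: taken
after XOR R0, 11: R0=30^11=21
after LOAD R0, [R7]: R0=M[204]=19
after ADD R0, 11: R0=19+11=30
after ADD R7, 4: R7=204+4=208
after ADD R1, 1: R1=6+1=7
CMP R1, 12  (cmp 7,12)
JNZ body: taken
after XOR R0, 11: R0=30^11=21
after LOAD R0, [R7]: R0=M[208]=27
after ADD R0, 11: R0=27+11=38
after ADD R7, 4: R7=208+4=212
after ADD R1, 1: R1=7+1=8
CMP R1, 12  (cmp 8,12)
JNZ body: taken
after XOR R0, 11: R0=38^11=45
after LOAD R0, [R7]: R0=M[212]=-1
after ADD R0, 11: R0=(-1)+11=10
after ADD R7, 4: R7=212+4=216
after ADD R1, 1: R1=8+1=9
CMP R1, 12  (cmp 9,12)
JNZ body: taken
after XOR R0, 11: R0=10^11=1
after LOAD R0, [R7]: R0=M[216]=18
after ADD R0, 11: R0=18+11=29
after ADD R7, 4: R7=216+4=220
after ADD R1, 1: R1=9+1=10
CMP R1, 12  (cmp 10,12)
JNZ body: taken
after XOR R0, 11: R0=29^11=22
after LOAD R0, [R7]: R0=M[220]=17
after ADD R0, 11: R0=17+11=28
after ADD R7, 4: R7=220+4=224
after ADD R1, 1: R1=10+1=11
CMP R1, 12  (cmp 11,12)
JNZ body: taken
after XOR R0, 11: R0=28^11=23
after LOAD R0, [R7]: R0=M[224]=-4
after ADD R0, 11: R0=(-4)+11=7
after ADD R7, 4: R7=224+4=228
after ADD R1, 1: R1=11+1=12
CMP R1, 12  (cmp 12,12)
JNZ body: not taken
STORE R0, [208] → M[208]=7
halt.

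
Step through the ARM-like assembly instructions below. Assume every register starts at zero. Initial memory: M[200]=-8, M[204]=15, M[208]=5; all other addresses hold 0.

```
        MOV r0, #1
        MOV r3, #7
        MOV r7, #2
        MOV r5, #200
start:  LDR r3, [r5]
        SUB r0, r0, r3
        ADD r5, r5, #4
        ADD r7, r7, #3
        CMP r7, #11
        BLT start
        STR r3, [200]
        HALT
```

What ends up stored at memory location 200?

MOV r0, #1 → r0=1
MOV r3, #7 → r3=7
MOV r7, #2 → r7=2
MOV r5, #200 → r5=200
LDR r3, [r5] → r3=M[200]=-8
SUB r0, r0, r3 → r0=1-(-8)=9
ADD r5, r5, #4 → r5=200+4=204
ADD r7, r7, #3 → r7=2+3=5
CMP r7, #11  (cmp 5,11)
BLT start: taken
LDR r3, [r5] → r3=M[204]=15
SUB r0, r0, r3 → r0=9-15=-6
ADD r5, r5, #4 → r5=204+4=208
ADD r7, r7, #3 → r7=5+3=8
CMP r7, #11  (cmp 8,11)
BLT start: taken
LDR r3, [r5] → r3=M[208]=5
SUB r0, r0, r3 → r0=(-6)-5=-11
ADD r5, r5, #4 → r5=208+4=212
ADD r7, r7, #3 → r7=8+3=11
CMP r7, #11  (cmp 11,11)
BLT start: not taken
STR r3, [200] → M[200]=5
halt.

5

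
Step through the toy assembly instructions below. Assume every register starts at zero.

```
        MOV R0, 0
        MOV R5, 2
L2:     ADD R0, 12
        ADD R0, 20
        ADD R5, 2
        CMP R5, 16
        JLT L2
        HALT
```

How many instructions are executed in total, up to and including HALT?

38

R0=0
R5=2
R0=0+12=12
R0=12+20=32
R5=2+2=4
CMP R5, 16  (cmp 4,16)
JLT L2: taken
R0=32+12=44
R0=44+20=64
R5=4+2=6
CMP R5, 16  (cmp 6,16)
JLT L2: taken
R0=64+12=76
R0=76+20=96
R5=6+2=8
CMP R5, 16  (cmp 8,16)
JLT L2: taken
R0=96+12=108
R0=108+20=128
R5=8+2=10
CMP R5, 16  (cmp 10,16)
JLT L2: taken
R0=128+12=140
R0=140+20=160
R5=10+2=12
CMP R5, 16  (cmp 12,16)
JLT L2: taken
R0=160+12=172
R0=172+20=192
R5=12+2=14
CMP R5, 16  (cmp 14,16)
JLT L2: taken
R0=192+12=204
R0=204+20=224
R5=14+2=16
CMP R5, 16  (cmp 16,16)
JLT L2: not taken
halt.
Total executed instructions: 38.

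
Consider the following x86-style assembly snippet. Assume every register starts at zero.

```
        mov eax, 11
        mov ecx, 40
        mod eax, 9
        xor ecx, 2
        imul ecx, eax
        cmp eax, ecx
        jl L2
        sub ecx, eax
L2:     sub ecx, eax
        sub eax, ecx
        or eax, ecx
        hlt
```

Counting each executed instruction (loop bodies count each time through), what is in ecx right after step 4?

42

eax=11
ecx=40
eax=11%9=2
ecx=40^2=42
After step 4: ecx = 42.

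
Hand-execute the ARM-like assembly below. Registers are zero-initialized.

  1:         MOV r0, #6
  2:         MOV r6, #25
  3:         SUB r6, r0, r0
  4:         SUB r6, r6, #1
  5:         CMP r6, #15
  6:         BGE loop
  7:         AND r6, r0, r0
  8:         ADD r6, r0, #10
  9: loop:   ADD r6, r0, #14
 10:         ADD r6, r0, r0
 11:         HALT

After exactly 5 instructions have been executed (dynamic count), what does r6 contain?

-1

r0=6
r6=25
r6=6-6=0
r6=0-1=-1
CMP r6, #15  (cmp -1,15)
After step 5: r6 = -1.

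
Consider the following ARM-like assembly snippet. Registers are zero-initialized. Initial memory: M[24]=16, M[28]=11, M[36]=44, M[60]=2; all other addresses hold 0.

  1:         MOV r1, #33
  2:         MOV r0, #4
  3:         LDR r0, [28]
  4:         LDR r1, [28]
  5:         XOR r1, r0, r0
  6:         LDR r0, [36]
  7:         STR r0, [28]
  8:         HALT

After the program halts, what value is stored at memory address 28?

after MOV r1, #33: r1=33
after MOV r0, #4: r0=4
after LDR r0, [28]: r0=M[28]=11
after LDR r1, [28]: r1=M[28]=11
after XOR r1, r0, r0: r1=11^11=0
after LDR r0, [36]: r0=M[36]=44
STR r0, [28] → M[28]=44
halt.

44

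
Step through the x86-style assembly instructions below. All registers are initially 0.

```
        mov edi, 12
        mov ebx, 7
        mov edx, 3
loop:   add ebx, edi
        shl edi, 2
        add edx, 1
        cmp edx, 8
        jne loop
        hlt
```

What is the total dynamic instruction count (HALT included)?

29

after mov edi, 12: edi=12
after mov ebx, 7: ebx=7
after mov edx, 3: edx=3
after add ebx, edi: ebx=7+12=19
after shl edi, 2: edi=12<<2=48
after add edx, 1: edx=3+1=4
cmp edx, 8  (cmp 4,8)
jne loop: taken
after add ebx, edi: ebx=19+48=67
after shl edi, 2: edi=48<<2=192
after add edx, 1: edx=4+1=5
cmp edx, 8  (cmp 5,8)
jne loop: taken
after add ebx, edi: ebx=67+192=259
after shl edi, 2: edi=192<<2=768
after add edx, 1: edx=5+1=6
cmp edx, 8  (cmp 6,8)
jne loop: taken
after add ebx, edi: ebx=259+768=1027
after shl edi, 2: edi=768<<2=3072
after add edx, 1: edx=6+1=7
cmp edx, 8  (cmp 7,8)
jne loop: taken
after add ebx, edi: ebx=1027+3072=4099
after shl edi, 2: edi=3072<<2=12288
after add edx, 1: edx=7+1=8
cmp edx, 8  (cmp 8,8)
jne loop: not taken
halt.
Total executed instructions: 29.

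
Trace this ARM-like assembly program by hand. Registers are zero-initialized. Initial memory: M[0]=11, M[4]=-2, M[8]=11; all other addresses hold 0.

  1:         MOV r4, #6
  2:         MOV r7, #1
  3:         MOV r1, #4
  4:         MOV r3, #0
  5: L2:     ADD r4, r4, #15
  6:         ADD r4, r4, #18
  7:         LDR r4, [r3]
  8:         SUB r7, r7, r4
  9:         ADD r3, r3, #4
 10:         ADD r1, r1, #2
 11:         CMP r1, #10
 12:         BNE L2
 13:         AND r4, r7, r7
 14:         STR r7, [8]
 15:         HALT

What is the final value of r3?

12

MOV r4, #6 → r4=6
MOV r7, #1 → r7=1
MOV r1, #4 → r1=4
MOV r3, #0 → r3=0
ADD r4, r4, #15 → r4=6+15=21
ADD r4, r4, #18 → r4=21+18=39
LDR r4, [r3] → r4=M[0]=11
SUB r7, r7, r4 → r7=1-11=-10
ADD r3, r3, #4 → r3=0+4=4
ADD r1, r1, #2 → r1=4+2=6
CMP r1, #10  (cmp 6,10)
BNE L2: taken
ADD r4, r4, #15 → r4=11+15=26
ADD r4, r4, #18 → r4=26+18=44
LDR r4, [r3] → r4=M[4]=-2
SUB r7, r7, r4 → r7=(-10)-(-2)=-8
ADD r3, r3, #4 → r3=4+4=8
ADD r1, r1, #2 → r1=6+2=8
CMP r1, #10  (cmp 8,10)
BNE L2: taken
ADD r4, r4, #15 → r4=(-2)+15=13
ADD r4, r4, #18 → r4=13+18=31
LDR r4, [r3] → r4=M[8]=11
SUB r7, r7, r4 → r7=(-8)-11=-19
ADD r3, r3, #4 → r3=8+4=12
ADD r1, r1, #2 → r1=8+2=10
CMP r1, #10  (cmp 10,10)
BNE L2: not taken
AND r4, r7, r7 → r4=(-19)&(-19)=-19
STR r7, [8] → M[8]=-19
halt.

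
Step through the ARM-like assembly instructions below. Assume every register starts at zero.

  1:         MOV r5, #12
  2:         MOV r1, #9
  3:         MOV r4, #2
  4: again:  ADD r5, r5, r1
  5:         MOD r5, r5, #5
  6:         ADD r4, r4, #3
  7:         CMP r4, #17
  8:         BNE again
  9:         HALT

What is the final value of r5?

2

r5=12
r1=9
r4=2
r5=12+9=21
r5=21%5=1
r4=2+3=5
CMP r4, #17  (cmp 5,17)
BNE again: taken
r5=1+9=10
r5=10%5=0
r4=5+3=8
CMP r4, #17  (cmp 8,17)
BNE again: taken
r5=0+9=9
r5=9%5=4
r4=8+3=11
CMP r4, #17  (cmp 11,17)
BNE again: taken
r5=4+9=13
r5=13%5=3
r4=11+3=14
CMP r4, #17  (cmp 14,17)
BNE again: taken
r5=3+9=12
r5=12%5=2
r4=14+3=17
CMP r4, #17  (cmp 17,17)
BNE again: not taken
halt.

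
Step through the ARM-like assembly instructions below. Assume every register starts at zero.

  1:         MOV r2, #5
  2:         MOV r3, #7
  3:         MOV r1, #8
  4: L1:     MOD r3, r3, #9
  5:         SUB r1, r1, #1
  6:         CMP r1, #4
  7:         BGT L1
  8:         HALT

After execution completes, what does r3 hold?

7

MOV r2, #5 → r2=5
MOV r3, #7 → r3=7
MOV r1, #8 → r1=8
MOD r3, r3, #9 → r3=7%9=7
SUB r1, r1, #1 → r1=8-1=7
CMP r1, #4  (cmp 7,4)
BGT L1: taken
MOD r3, r3, #9 → r3=7%9=7
SUB r1, r1, #1 → r1=7-1=6
CMP r1, #4  (cmp 6,4)
BGT L1: taken
MOD r3, r3, #9 → r3=7%9=7
SUB r1, r1, #1 → r1=6-1=5
CMP r1, #4  (cmp 5,4)
BGT L1: taken
MOD r3, r3, #9 → r3=7%9=7
SUB r1, r1, #1 → r1=5-1=4
CMP r1, #4  (cmp 4,4)
BGT L1: not taken
halt.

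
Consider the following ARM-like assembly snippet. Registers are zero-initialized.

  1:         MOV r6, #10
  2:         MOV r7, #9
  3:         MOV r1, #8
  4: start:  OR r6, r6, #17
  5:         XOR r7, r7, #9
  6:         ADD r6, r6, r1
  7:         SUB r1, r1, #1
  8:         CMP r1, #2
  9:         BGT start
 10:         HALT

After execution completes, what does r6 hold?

94

after MOV r6, #10: r6=10
after MOV r7, #9: r7=9
after MOV r1, #8: r1=8
after OR r6, r6, #17: r6=10|17=27
after XOR r7, r7, #9: r7=9^9=0
after ADD r6, r6, r1: r6=27+8=35
after SUB r1, r1, #1: r1=8-1=7
CMP r1, #2  (cmp 7,2)
BGT start: taken
after OR r6, r6, #17: r6=35|17=51
after XOR r7, r7, #9: r7=0^9=9
after ADD r6, r6, r1: r6=51+7=58
after SUB r1, r1, #1: r1=7-1=6
CMP r1, #2  (cmp 6,2)
BGT start: taken
after OR r6, r6, #17: r6=58|17=59
after XOR r7, r7, #9: r7=9^9=0
after ADD r6, r6, r1: r6=59+6=65
after SUB r1, r1, #1: r1=6-1=5
CMP r1, #2  (cmp 5,2)
BGT start: taken
after OR r6, r6, #17: r6=65|17=81
after XOR r7, r7, #9: r7=0^9=9
after ADD r6, r6, r1: r6=81+5=86
after SUB r1, r1, #1: r1=5-1=4
CMP r1, #2  (cmp 4,2)
BGT start: taken
after OR r6, r6, #17: r6=86|17=87
after XOR r7, r7, #9: r7=9^9=0
after ADD r6, r6, r1: r6=87+4=91
after SUB r1, r1, #1: r1=4-1=3
CMP r1, #2  (cmp 3,2)
BGT start: taken
after OR r6, r6, #17: r6=91|17=91
after XOR r7, r7, #9: r7=0^9=9
after ADD r6, r6, r1: r6=91+3=94
after SUB r1, r1, #1: r1=3-1=2
CMP r1, #2  (cmp 2,2)
BGT start: not taken
halt.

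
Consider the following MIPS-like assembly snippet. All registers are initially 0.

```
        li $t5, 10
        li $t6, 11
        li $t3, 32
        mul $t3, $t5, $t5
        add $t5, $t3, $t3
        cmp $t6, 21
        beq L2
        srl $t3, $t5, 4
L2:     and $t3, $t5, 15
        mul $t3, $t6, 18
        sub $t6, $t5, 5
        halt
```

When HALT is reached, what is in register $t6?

$t5=10
$t6=11
$t3=32
$t3=10*10=100
$t5=100+100=200
cmp $t6, 21  (cmp 11,21)
beq L2: not taken
$t3=200>>4=12
$t3=200&15=8
$t3=11*18=198
$t6=200-5=195
halt.

195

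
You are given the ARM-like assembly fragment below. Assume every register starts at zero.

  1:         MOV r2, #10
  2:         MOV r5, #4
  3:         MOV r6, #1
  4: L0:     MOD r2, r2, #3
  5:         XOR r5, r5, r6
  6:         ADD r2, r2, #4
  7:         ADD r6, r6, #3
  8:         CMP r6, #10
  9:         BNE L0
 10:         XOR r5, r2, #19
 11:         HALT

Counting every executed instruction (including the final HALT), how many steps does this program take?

r2=10
r5=4
r6=1
r2=10%3=1
r5=4^1=5
r2=1+4=5
r6=1+3=4
CMP r6, #10  (cmp 4,10)
BNE L0: taken
r2=5%3=2
r5=5^4=1
r2=2+4=6
r6=4+3=7
CMP r6, #10  (cmp 7,10)
BNE L0: taken
r2=6%3=0
r5=1^7=6
r2=0+4=4
r6=7+3=10
CMP r6, #10  (cmp 10,10)
BNE L0: not taken
r5=4^19=23
halt.
Total executed instructions: 23.

23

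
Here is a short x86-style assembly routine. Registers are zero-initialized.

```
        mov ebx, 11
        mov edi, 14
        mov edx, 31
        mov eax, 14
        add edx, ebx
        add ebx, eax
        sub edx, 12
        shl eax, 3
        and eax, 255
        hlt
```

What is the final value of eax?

mov ebx, 11 → ebx=11
mov edi, 14 → edi=14
mov edx, 31 → edx=31
mov eax, 14 → eax=14
add edx, ebx → edx=31+11=42
add ebx, eax → ebx=11+14=25
sub edx, 12 → edx=42-12=30
shl eax, 3 → eax=14<<3=112
and eax, 255 → eax=112&255=112
halt.

112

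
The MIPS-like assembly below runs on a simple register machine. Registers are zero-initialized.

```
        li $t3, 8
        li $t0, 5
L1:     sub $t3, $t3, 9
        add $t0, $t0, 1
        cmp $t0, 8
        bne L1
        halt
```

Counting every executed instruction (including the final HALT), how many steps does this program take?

15

after li $t3, 8: $t3=8
after li $t0, 5: $t0=5
after sub $t3, $t3, 9: $t3=8-9=-1
after add $t0, $t0, 1: $t0=5+1=6
cmp $t0, 8  (cmp 6,8)
bne L1: taken
after sub $t3, $t3, 9: $t3=(-1)-9=-10
after add $t0, $t0, 1: $t0=6+1=7
cmp $t0, 8  (cmp 7,8)
bne L1: taken
after sub $t3, $t3, 9: $t3=(-10)-9=-19
after add $t0, $t0, 1: $t0=7+1=8
cmp $t0, 8  (cmp 8,8)
bne L1: not taken
halt.
Total executed instructions: 15.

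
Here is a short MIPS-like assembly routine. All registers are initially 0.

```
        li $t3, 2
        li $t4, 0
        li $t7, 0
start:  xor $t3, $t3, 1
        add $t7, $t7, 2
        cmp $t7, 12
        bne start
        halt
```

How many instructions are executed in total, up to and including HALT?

28

$t3=2
$t4=0
$t7=0
$t3=2^1=3
$t7=0+2=2
cmp $t7, 12  (cmp 2,12)
bne start: taken
$t3=3^1=2
$t7=2+2=4
cmp $t7, 12  (cmp 4,12)
bne start: taken
$t3=2^1=3
$t7=4+2=6
cmp $t7, 12  (cmp 6,12)
bne start: taken
$t3=3^1=2
$t7=6+2=8
cmp $t7, 12  (cmp 8,12)
bne start: taken
$t3=2^1=3
$t7=8+2=10
cmp $t7, 12  (cmp 10,12)
bne start: taken
$t3=3^1=2
$t7=10+2=12
cmp $t7, 12  (cmp 12,12)
bne start: not taken
halt.
Total executed instructions: 28.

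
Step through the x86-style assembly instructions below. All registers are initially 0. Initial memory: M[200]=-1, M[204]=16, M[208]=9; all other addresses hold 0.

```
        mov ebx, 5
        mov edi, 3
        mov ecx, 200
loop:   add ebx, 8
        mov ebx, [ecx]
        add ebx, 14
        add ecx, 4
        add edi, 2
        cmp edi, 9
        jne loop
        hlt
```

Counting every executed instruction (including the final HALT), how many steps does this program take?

ebx=5
edi=3
ecx=200
ebx=5+8=13
ebx=M[200]=-1
ebx=(-1)+14=13
ecx=200+4=204
edi=3+2=5
cmp edi, 9  (cmp 5,9)
jne loop: taken
ebx=13+8=21
ebx=M[204]=16
ebx=16+14=30
ecx=204+4=208
edi=5+2=7
cmp edi, 9  (cmp 7,9)
jne loop: taken
ebx=30+8=38
ebx=M[208]=9
ebx=9+14=23
ecx=208+4=212
edi=7+2=9
cmp edi, 9  (cmp 9,9)
jne loop: not taken
halt.
Total executed instructions: 25.

25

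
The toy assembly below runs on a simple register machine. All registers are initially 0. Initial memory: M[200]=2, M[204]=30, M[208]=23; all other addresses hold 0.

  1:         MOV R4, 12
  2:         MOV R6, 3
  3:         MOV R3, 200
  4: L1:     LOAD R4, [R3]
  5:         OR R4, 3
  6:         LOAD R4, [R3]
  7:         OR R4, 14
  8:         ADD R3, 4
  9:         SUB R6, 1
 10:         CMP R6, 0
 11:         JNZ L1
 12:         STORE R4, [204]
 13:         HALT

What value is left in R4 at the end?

MOV R4, 12 → R4=12
MOV R6, 3 → R6=3
MOV R3, 200 → R3=200
LOAD R4, [R3] → R4=M[200]=2
OR R4, 3 → R4=2|3=3
LOAD R4, [R3] → R4=M[200]=2
OR R4, 14 → R4=2|14=14
ADD R3, 4 → R3=200+4=204
SUB R6, 1 → R6=3-1=2
CMP R6, 0  (cmp 2,0)
JNZ L1: taken
LOAD R4, [R3] → R4=M[204]=30
OR R4, 3 → R4=30|3=31
LOAD R4, [R3] → R4=M[204]=30
OR R4, 14 → R4=30|14=30
ADD R3, 4 → R3=204+4=208
SUB R6, 1 → R6=2-1=1
CMP R6, 0  (cmp 1,0)
JNZ L1: taken
LOAD R4, [R3] → R4=M[208]=23
OR R4, 3 → R4=23|3=23
LOAD R4, [R3] → R4=M[208]=23
OR R4, 14 → R4=23|14=31
ADD R3, 4 → R3=208+4=212
SUB R6, 1 → R6=1-1=0
CMP R6, 0  (cmp 0,0)
JNZ L1: not taken
STORE R4, [204] → M[204]=31
halt.

31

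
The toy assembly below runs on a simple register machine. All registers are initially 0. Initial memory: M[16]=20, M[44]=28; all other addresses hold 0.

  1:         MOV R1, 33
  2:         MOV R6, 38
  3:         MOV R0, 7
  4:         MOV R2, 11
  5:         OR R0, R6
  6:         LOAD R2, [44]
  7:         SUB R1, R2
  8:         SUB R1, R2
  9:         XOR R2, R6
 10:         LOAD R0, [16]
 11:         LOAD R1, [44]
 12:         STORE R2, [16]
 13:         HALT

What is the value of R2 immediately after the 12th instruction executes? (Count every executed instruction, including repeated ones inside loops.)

R1=33
R6=38
R0=7
R2=11
R0=7|38=39
R2=M[44]=28
R1=33-28=5
R1=5-28=-23
R2=28^38=58
R0=M[16]=20
R1=M[44]=28
STORE R2, [16] → M[16]=58
After step 12: R2 = 58.

58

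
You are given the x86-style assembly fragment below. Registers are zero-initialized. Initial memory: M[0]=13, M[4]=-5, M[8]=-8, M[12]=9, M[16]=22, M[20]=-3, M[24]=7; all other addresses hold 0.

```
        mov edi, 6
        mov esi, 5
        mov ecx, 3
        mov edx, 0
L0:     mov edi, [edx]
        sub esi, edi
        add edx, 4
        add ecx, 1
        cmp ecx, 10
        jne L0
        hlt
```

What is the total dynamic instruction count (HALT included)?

edi=6
esi=5
ecx=3
edx=0
edi=M[0]=13
esi=5-13=-8
edx=0+4=4
ecx=3+1=4
cmp ecx, 10  (cmp 4,10)
jne L0: taken
edi=M[4]=-5
esi=(-8)-(-5)=-3
edx=4+4=8
ecx=4+1=5
cmp ecx, 10  (cmp 5,10)
jne L0: taken
edi=M[8]=-8
esi=(-3)-(-8)=5
edx=8+4=12
ecx=5+1=6
cmp ecx, 10  (cmp 6,10)
jne L0: taken
edi=M[12]=9
esi=5-9=-4
edx=12+4=16
ecx=6+1=7
cmp ecx, 10  (cmp 7,10)
jne L0: taken
edi=M[16]=22
esi=(-4)-22=-26
edx=16+4=20
ecx=7+1=8
cmp ecx, 10  (cmp 8,10)
jne L0: taken
edi=M[20]=-3
esi=(-26)-(-3)=-23
edx=20+4=24
ecx=8+1=9
cmp ecx, 10  (cmp 9,10)
jne L0: taken
edi=M[24]=7
esi=(-23)-7=-30
edx=24+4=28
ecx=9+1=10
cmp ecx, 10  (cmp 10,10)
jne L0: not taken
halt.
Total executed instructions: 47.

47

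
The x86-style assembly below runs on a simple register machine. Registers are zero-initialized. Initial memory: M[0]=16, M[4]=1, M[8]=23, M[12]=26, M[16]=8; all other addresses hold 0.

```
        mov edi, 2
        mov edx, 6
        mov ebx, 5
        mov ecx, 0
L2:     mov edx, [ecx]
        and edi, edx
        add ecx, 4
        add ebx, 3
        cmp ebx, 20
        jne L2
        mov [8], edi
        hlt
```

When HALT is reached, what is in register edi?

edi=2
edx=6
ebx=5
ecx=0
edx=M[0]=16
edi=2&16=0
ecx=0+4=4
ebx=5+3=8
cmp ebx, 20  (cmp 8,20)
jne L2: taken
edx=M[4]=1
edi=0&1=0
ecx=4+4=8
ebx=8+3=11
cmp ebx, 20  (cmp 11,20)
jne L2: taken
edx=M[8]=23
edi=0&23=0
ecx=8+4=12
ebx=11+3=14
cmp ebx, 20  (cmp 14,20)
jne L2: taken
edx=M[12]=26
edi=0&26=0
ecx=12+4=16
ebx=14+3=17
cmp ebx, 20  (cmp 17,20)
jne L2: taken
edx=M[16]=8
edi=0&8=0
ecx=16+4=20
ebx=17+3=20
cmp ebx, 20  (cmp 20,20)
jne L2: not taken
mov [8], edi → M[8]=0
halt.

0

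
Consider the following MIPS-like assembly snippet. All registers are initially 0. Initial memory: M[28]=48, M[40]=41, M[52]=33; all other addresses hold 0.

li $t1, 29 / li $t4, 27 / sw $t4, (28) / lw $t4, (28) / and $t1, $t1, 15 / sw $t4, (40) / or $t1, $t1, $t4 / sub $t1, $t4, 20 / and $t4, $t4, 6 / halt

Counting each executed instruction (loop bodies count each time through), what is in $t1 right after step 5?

13

after li $t1, 29: $t1=29
after li $t4, 27: $t4=27
sw $t4, (28) → M[28]=27
after lw $t4, (28): $t4=M[28]=27
after and $t1, $t1, 15: $t1=29&15=13
After step 5: $t1 = 13.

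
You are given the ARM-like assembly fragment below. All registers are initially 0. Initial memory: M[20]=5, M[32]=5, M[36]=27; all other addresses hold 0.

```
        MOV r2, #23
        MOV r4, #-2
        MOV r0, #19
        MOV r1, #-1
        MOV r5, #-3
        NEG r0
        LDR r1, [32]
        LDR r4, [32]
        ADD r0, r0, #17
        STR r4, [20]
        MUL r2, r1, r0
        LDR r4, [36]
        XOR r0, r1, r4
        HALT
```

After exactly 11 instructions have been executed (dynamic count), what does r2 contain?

-10

r2=23
r4=-2
r0=19
r1=-1
r5=-3
r0=-(19)=-19
r1=M[32]=5
r4=M[32]=5
r0=(-19)+17=-2
STR r4, [20] → M[20]=5
r2=5*(-2)=-10
After step 11: r2 = -10.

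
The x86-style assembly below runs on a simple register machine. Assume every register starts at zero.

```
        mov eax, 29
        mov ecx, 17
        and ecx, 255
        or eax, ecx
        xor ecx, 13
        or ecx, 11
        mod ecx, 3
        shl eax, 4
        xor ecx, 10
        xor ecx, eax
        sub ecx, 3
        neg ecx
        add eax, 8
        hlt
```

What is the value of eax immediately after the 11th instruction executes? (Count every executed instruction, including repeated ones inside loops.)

after mov eax, 29: eax=29
after mov ecx, 17: ecx=17
after and ecx, 255: ecx=17&255=17
after or eax, ecx: eax=29|17=29
after xor ecx, 13: ecx=17^13=28
after or ecx, 11: ecx=28|11=31
after mod ecx, 3: ecx=31%3=1
after shl eax, 4: eax=29<<4=464
after xor ecx, 10: ecx=1^10=11
after xor ecx, eax: ecx=11^464=475
after sub ecx, 3: ecx=475-3=472
After step 11: eax = 464.

464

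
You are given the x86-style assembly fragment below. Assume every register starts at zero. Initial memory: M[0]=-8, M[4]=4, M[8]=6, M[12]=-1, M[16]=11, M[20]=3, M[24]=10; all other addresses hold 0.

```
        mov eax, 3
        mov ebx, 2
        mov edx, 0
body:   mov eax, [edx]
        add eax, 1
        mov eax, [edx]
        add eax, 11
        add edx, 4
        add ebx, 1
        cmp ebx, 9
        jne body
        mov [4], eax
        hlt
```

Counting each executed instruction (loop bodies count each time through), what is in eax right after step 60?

21

eax=3
ebx=2
edx=0
eax=M[0]=-8
eax=(-8)+1=-7
eax=M[0]=-8
eax=(-8)+11=3
edx=0+4=4
ebx=2+1=3
cmp ebx, 9  (cmp 3,9)
jne body: taken
eax=M[4]=4
eax=4+1=5
eax=M[4]=4
eax=4+11=15
edx=4+4=8
ebx=3+1=4
cmp ebx, 9  (cmp 4,9)
jne body: taken
eax=M[8]=6
eax=6+1=7
eax=M[8]=6
eax=6+11=17
edx=8+4=12
ebx=4+1=5
cmp ebx, 9  (cmp 5,9)
jne body: taken
eax=M[12]=-1
eax=(-1)+1=0
eax=M[12]=-1
eax=(-1)+11=10
edx=12+4=16
ebx=5+1=6
cmp ebx, 9  (cmp 6,9)
jne body: taken
eax=M[16]=11
eax=11+1=12
eax=M[16]=11
eax=11+11=22
edx=16+4=20
ebx=6+1=7
cmp ebx, 9  (cmp 7,9)
jne body: taken
eax=M[20]=3
eax=3+1=4
eax=M[20]=3
eax=3+11=14
edx=20+4=24
ebx=7+1=8
cmp ebx, 9  (cmp 8,9)
jne body: taken
eax=M[24]=10
eax=10+1=11
eax=M[24]=10
eax=10+11=21
edx=24+4=28
ebx=8+1=9
cmp ebx, 9  (cmp 9,9)
jne body: not taken
mov [4], eax → M[4]=21
After step 60: eax = 21.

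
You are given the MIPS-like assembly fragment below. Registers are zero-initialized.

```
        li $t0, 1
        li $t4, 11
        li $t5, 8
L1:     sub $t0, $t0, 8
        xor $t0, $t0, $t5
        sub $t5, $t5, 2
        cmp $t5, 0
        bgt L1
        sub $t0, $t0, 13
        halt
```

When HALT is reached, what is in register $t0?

-52

after li $t0, 1: $t0=1
after li $t4, 11: $t4=11
after li $t5, 8: $t5=8
after sub $t0, $t0, 8: $t0=1-8=-7
after xor $t0, $t0, $t5: $t0=(-7)^8=-15
after sub $t5, $t5, 2: $t5=8-2=6
cmp $t5, 0  (cmp 6,0)
bgt L1: taken
after sub $t0, $t0, 8: $t0=(-15)-8=-23
after xor $t0, $t0, $t5: $t0=(-23)^6=-17
after sub $t5, $t5, 2: $t5=6-2=4
cmp $t5, 0  (cmp 4,0)
bgt L1: taken
after sub $t0, $t0, 8: $t0=(-17)-8=-25
after xor $t0, $t0, $t5: $t0=(-25)^4=-29
after sub $t5, $t5, 2: $t5=4-2=2
cmp $t5, 0  (cmp 2,0)
bgt L1: taken
after sub $t0, $t0, 8: $t0=(-29)-8=-37
after xor $t0, $t0, $t5: $t0=(-37)^2=-39
after sub $t5, $t5, 2: $t5=2-2=0
cmp $t5, 0  (cmp 0,0)
bgt L1: not taken
after sub $t0, $t0, 13: $t0=(-39)-13=-52
halt.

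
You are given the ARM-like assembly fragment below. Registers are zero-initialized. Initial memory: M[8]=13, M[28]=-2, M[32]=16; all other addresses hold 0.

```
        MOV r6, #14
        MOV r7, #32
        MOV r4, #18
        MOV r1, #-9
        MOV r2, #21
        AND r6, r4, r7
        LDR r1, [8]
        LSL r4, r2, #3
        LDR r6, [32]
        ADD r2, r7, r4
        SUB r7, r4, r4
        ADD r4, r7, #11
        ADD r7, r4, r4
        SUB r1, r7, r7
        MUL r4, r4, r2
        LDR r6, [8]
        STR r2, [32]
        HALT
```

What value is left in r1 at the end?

after MOV r6, #14: r6=14
after MOV r7, #32: r7=32
after MOV r4, #18: r4=18
after MOV r1, #-9: r1=-9
after MOV r2, #21: r2=21
after AND r6, r4, r7: r6=18&32=0
after LDR r1, [8]: r1=M[8]=13
after LSL r4, r2, #3: r4=21<<3=168
after LDR r6, [32]: r6=M[32]=16
after ADD r2, r7, r4: r2=32+168=200
after SUB r7, r4, r4: r7=168-168=0
after ADD r4, r7, #11: r4=0+11=11
after ADD r7, r4, r4: r7=11+11=22
after SUB r1, r7, r7: r1=22-22=0
after MUL r4, r4, r2: r4=11*200=2200
after LDR r6, [8]: r6=M[8]=13
STR r2, [32] → M[32]=200
halt.

0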